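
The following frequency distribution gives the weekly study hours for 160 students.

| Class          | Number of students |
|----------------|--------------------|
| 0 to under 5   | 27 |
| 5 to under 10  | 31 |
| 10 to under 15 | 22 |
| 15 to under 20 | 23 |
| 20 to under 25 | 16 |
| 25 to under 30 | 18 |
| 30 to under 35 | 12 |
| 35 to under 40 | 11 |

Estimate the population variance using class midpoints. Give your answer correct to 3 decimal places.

117.843

Midpoints: 2.5, 7.5, 12.5, 17.5, 22.5, 27.5, 32.5, 37.5
n = 160, Σfm = 2635, mean = 16.4688
Σfm² = 62250
Σf(m − x̄)² = Σfm² − (Σfm)²/n = 62250 − 2635²/160 = 18854.8438
Population variance = 18854.8438 / 160 = 117.8428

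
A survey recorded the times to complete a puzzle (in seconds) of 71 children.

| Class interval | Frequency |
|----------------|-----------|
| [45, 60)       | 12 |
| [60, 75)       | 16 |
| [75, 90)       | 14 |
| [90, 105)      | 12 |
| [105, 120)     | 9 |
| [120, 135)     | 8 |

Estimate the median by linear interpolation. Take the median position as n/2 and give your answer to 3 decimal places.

Cumulative frequencies: 12, 28, 42, 54, 63, 71
n = 71; position = n/2 = 35.5.
This falls in the class [75, 90): L = 75, F = 28, f = 14, h = 15.
Median ≈ 75 + ((35.5 − 28) / 14) × 15 = 83.0357

83.036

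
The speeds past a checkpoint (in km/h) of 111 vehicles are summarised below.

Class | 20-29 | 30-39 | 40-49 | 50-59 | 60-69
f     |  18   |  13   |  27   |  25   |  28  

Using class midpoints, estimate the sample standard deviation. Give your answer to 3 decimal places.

Midpoints: 24.5, 34.5, 44.5, 54.5, 64.5
n = 111, Σfm = 5259.5, mean = 47.3829
Σfm² = 270487.75
Σf(m − x̄)² = Σfm² − (Σfm)²/n = 270487.75 − 5259.5²/111 = 21277.4775
Sample variance = 21277.4775 / 110 = 193.4316
Standard deviation = √193.4316 = 13.9080

13.908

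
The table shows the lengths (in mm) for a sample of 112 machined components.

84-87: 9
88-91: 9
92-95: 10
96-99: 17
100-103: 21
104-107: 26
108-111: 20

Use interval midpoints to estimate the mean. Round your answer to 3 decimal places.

100.286

Midpoints: 85.5, 89.5, 93.5, 97.5, 101.5, 105.5, 109.5
Σfm = 9×85.5 + 9×89.5 + 10×93.5 + 17×97.5 + 21×101.5 + 26×105.5 + 20×109.5 = 11232
n = Σf = 112
Mean = 11232 / 112 = 100.2857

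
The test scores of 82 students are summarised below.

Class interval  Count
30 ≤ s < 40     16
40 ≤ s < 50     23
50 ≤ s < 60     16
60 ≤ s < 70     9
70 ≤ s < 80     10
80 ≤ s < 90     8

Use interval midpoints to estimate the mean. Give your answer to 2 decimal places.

54.76

Midpoints: 35, 45, 55, 65, 75, 85
Σfm = 16×35 + 23×45 + 16×55 + 9×65 + 10×75 + 8×85 = 4490
n = Σf = 82
Mean = 4490 / 82 = 54.7561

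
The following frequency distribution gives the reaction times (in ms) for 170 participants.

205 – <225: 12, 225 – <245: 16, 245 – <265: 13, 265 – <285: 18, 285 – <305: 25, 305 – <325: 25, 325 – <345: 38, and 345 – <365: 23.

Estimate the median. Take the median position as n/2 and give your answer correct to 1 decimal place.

305.8

Cumulative frequencies: 12, 28, 41, 59, 84, 109, 147, 170
n = 170; position = n/2 = 85.
This falls in the class 305 – <325: L = 305, F = 84, f = 25, h = 20.
Median ≈ 305 + ((85 − 84) / 25) × 20 = 305.8000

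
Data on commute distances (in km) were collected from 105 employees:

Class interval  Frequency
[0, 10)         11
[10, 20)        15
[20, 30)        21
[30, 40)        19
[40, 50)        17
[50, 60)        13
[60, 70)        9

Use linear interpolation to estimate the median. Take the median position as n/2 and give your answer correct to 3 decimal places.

Cumulative frequencies: 11, 26, 47, 66, 83, 96, 105
n = 105; position = n/2 = 52.5.
This falls in the class [30, 40): L = 30, F = 47, f = 19, h = 10.
Median ≈ 30 + ((52.5 − 47) / 19) × 10 = 32.8947

32.895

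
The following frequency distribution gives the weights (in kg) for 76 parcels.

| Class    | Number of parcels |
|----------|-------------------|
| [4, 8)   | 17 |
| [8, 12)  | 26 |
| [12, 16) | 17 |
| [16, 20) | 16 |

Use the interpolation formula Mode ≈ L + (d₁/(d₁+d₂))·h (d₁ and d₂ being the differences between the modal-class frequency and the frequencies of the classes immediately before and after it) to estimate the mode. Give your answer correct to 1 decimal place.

10.0

Modal class: [8, 12) (highest frequency 26).
d₁ = 26 − 17 = 9, d₂ = 26 − 17 = 9
Mode ≈ 8 + (9/(9+9)) × 4 = 8 + 2.0000 = 10.0000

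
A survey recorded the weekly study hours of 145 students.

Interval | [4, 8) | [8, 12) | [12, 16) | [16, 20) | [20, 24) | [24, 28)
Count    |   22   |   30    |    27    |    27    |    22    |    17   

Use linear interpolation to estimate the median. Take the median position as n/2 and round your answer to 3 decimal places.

Cumulative frequencies: 22, 52, 79, 106, 128, 145
n = 145; position = n/2 = 72.5.
This falls in the class [12, 16): L = 12, F = 52, f = 27, h = 4.
Median ≈ 12 + ((72.5 − 52) / 27) × 4 = 15.0370

15.037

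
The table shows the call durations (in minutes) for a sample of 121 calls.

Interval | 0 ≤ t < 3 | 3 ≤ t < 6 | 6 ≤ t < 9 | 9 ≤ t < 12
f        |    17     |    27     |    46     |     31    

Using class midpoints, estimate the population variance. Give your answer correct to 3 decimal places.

8.819

Midpoints: 1.5, 4.5, 7.5, 10.5
n = 121, Σfm = 817.5, mean = 6.7562
Σfm² = 6590.25
Σf(m − x̄)² = Σfm² − (Σfm)²/n = 6590.25 − 817.5²/121 = 1067.0579
Population variance = 1067.0579 / 121 = 8.8187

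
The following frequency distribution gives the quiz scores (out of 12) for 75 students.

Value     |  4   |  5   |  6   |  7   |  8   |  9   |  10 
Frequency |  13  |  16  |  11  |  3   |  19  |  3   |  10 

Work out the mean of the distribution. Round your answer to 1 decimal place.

Values: 4, 5, 6, 7, 8, 9, 10
Σfx = 13×4 + 16×5 + 11×6 + 3×7 + 19×8 + 3×9 + 10×10 = 498
n = Σf = 75
Mean = 498 / 75 = 6.6400

6.6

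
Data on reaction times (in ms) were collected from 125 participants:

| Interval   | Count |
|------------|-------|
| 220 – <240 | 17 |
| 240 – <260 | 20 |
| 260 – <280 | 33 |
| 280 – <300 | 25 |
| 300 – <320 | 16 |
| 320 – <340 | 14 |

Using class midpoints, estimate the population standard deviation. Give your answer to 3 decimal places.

30.295

Midpoints: 230, 250, 270, 290, 310, 330
n = 125, Σfm = 34650, mean = 277.2000
Σfm² = 9719700
Σf(m − x̄)² = Σfm² − (Σfm)²/n = 9719700 − 34650²/125 = 114720.0000
Population variance = 114720.0000 / 125 = 917.7600
Standard deviation = √917.7600 = 30.2946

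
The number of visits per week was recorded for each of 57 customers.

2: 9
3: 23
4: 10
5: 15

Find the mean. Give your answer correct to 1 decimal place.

Values: 2, 3, 4, 5
Σfx = 9×2 + 23×3 + 10×4 + 15×5 = 202
n = Σf = 57
Mean = 202 / 57 = 3.5439

3.5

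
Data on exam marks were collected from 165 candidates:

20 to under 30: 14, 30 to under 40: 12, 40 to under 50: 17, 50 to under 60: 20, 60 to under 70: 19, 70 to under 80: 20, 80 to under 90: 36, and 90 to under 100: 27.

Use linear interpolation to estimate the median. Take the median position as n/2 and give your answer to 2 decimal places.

70.25

Cumulative frequencies: 14, 26, 43, 63, 82, 102, 138, 165
n = 165; position = n/2 = 82.5.
This falls in the class 70 to under 80: L = 70, F = 82, f = 20, h = 10.
Median ≈ 70 + ((82.5 − 82) / 20) × 10 = 70.2500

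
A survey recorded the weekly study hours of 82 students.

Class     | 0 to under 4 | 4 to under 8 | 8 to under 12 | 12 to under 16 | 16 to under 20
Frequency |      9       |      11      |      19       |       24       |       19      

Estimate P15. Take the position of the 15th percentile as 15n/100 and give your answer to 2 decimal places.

5.20

Cumulative frequencies: 9, 20, 39, 63, 82
n = 82; position = 15n/100 = 12.3.
This falls in the class 4 to under 8: L = 4, F = 9, f = 11, h = 4.
15th percentile ≈ 4 + ((12.3 − 9) / 11) × 4 = 5.2000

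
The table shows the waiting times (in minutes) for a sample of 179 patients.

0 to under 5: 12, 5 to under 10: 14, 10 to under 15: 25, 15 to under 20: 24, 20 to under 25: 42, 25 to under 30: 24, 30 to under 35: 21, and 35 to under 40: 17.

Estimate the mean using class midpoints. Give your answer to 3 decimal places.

21.187

Midpoints: 2.5, 7.5, 12.5, 17.5, 22.5, 27.5, 32.5, 37.5
Σfm = 12×2.5 + 14×7.5 + 25×12.5 + 24×17.5 + 42×22.5 + 24×27.5 + 21×32.5 + 17×37.5 = 3792.5
n = Σf = 179
Mean = 3792.5 / 179 = 21.1872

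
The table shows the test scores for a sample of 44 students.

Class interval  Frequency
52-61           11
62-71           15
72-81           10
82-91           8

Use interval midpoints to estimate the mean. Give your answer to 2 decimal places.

Midpoints: 56.5, 66.5, 76.5, 86.5
Σfm = 11×56.5 + 15×66.5 + 10×76.5 + 8×86.5 = 3076
n = Σf = 44
Mean = 3076 / 44 = 69.9091

69.91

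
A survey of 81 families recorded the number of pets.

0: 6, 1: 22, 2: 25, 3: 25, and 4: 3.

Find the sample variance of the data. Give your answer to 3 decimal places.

Values: 0, 1, 2, 3, 4
n = 81, Σfx = 159, mean = 1.9630
Σfx² = 395
Σf(x − x̄)² = Σfx² − (Σfx)²/n = 395 − 159²/81 = 82.8889
Sample variance = 82.8889 / 80 = 1.0361

1.036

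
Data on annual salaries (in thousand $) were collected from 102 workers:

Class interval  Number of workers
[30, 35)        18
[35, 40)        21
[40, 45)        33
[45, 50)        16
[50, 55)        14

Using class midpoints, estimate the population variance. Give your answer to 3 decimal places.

40.035

Midpoints: 32.5, 37.5, 42.5, 47.5, 52.5
n = 102, Σfm = 4270, mean = 41.8627
Σfm² = 182837.5
Σf(m − x̄)² = Σfm² − (Σfm)²/n = 182837.5 − 4270²/102 = 4083.5784
Population variance = 4083.5784 / 102 = 40.0351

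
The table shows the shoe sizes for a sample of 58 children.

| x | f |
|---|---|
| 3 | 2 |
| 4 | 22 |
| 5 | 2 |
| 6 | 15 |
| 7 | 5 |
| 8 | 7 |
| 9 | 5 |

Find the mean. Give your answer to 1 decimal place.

Values: 3, 4, 5, 6, 7, 8, 9
Σfx = 2×3 + 22×4 + 2×5 + 15×6 + 5×7 + 7×8 + 5×9 = 330
n = Σf = 58
Mean = 330 / 58 = 5.6897

5.7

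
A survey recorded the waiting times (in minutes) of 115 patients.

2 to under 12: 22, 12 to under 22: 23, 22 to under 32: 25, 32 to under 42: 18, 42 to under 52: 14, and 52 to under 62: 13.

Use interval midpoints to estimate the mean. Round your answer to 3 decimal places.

28.565

Midpoints: 7, 17, 27, 37, 47, 57
Σfm = 22×7 + 23×17 + 25×27 + 18×37 + 14×47 + 13×57 = 3285
n = Σf = 115
Mean = 3285 / 115 = 28.5652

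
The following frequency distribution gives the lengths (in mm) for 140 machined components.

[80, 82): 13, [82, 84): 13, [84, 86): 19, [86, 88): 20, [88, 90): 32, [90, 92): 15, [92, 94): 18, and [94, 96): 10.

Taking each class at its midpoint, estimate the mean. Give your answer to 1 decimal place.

Midpoints: 81, 83, 85, 87, 89, 91, 93, 95
Σfm = 13×81 + 13×83 + 19×85 + 20×87 + 32×89 + 15×91 + 18×93 + 10×95 = 12324
n = Σf = 140
Mean = 12324 / 140 = 88.0286

88.0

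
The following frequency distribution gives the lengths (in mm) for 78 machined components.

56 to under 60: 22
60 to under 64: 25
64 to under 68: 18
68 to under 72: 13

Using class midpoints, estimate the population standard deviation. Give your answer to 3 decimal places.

Midpoints: 58, 62, 66, 70
n = 78, Σfm = 4924, mean = 63.1282
Σfm² = 312216
Σf(m − x̄)² = Σfm² − (Σfm)²/n = 312216 − 4924²/78 = 1372.7179
Population variance = 1372.7179 / 78 = 17.5989
Standard deviation = √17.5989 = 4.1951

4.195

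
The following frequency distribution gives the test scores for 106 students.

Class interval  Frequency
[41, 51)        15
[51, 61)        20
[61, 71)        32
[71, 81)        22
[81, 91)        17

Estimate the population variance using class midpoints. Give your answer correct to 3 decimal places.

160.057

Midpoints: 46, 56, 66, 76, 86
n = 106, Σfm = 7056, mean = 66.5660
Σfm² = 486656
Σf(m − x̄)² = Σfm² − (Σfm)²/n = 486656 − 7056²/106 = 16966.0377
Population variance = 16966.0377 / 106 = 160.0570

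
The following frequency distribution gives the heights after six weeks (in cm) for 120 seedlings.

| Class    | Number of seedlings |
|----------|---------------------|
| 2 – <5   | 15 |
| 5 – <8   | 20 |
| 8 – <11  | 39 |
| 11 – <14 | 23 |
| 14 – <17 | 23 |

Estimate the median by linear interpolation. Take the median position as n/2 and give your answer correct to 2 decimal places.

Cumulative frequencies: 15, 35, 74, 97, 120
n = 120; position = n/2 = 60.
This falls in the class 8 – <11: L = 8, F = 35, f = 39, h = 3.
Median ≈ 8 + ((60 − 35) / 39) × 3 = 9.9231

9.92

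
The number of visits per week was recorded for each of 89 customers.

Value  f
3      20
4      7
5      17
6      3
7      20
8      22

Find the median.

Cumulative frequencies: 20, 27, 44, 47, 67, 89
n = 89, so the median is the value in position (n+1)/2 = 45.
Position 45 falls at value 6.

6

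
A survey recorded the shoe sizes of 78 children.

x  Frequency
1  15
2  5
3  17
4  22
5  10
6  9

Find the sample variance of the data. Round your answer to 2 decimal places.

Values: 1, 2, 3, 4, 5, 6
n = 78, Σfx = 268, mean = 3.4359
Σfx² = 1114
Σf(x − x̄)² = Σfx² − (Σfx)²/n = 1114 − 268²/78 = 193.1795
Sample variance = 193.1795 / 77 = 2.5088

2.51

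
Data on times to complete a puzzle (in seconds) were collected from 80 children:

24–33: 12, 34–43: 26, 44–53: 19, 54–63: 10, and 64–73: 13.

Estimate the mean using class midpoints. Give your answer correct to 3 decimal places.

Midpoints: 28.5, 38.5, 48.5, 58.5, 68.5
Σfm = 12×28.5 + 26×38.5 + 19×48.5 + 10×58.5 + 13×68.5 = 3740
n = Σf = 80
Mean = 3740 / 80 = 46.7500

46.750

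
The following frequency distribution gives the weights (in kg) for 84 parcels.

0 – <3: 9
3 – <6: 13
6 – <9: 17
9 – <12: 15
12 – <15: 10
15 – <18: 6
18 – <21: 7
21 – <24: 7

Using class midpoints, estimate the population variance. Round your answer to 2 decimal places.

38.46

Midpoints: 1.5, 4.5, 7.5, 10.5, 13.5, 16.5, 19.5, 22.5
n = 84, Σfm = 885, mean = 10.5357
Σfm² = 12555
Σf(m − x̄)² = Σfm² − (Σfm)²/n = 12555 − 885²/84 = 3230.8929
Population variance = 3230.8929 / 84 = 38.4630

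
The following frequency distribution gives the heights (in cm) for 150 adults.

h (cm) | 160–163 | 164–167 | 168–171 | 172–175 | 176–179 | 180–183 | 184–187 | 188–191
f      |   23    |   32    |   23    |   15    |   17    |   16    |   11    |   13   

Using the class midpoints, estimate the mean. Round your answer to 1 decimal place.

Midpoints: 161.5, 165.5, 169.5, 173.5, 177.5, 181.5, 185.5, 189.5
Σfm = 23×161.5 + 32×165.5 + 23×169.5 + 15×173.5 + 17×177.5 + 16×181.5 + 11×185.5 + 13×189.5 = 25937
n = Σf = 150
Mean = 25937 / 150 = 172.9133

172.9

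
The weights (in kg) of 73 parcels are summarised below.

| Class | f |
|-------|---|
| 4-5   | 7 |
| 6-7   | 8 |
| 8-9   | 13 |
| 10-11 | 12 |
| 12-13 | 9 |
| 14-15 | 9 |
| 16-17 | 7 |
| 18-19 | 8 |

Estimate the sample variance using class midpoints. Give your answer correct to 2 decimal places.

18.43

Midpoints: 4.5, 6.5, 8.5, 10.5, 12.5, 14.5, 16.5, 18.5
n = 73, Σfm = 826.5, mean = 11.3219
Σfm² = 10684.25
Σf(m − x̄)² = Σfm² − (Σfm)²/n = 10684.25 − 826.5²/73 = 1326.6849
Sample variance = 1326.6849 / 72 = 18.4262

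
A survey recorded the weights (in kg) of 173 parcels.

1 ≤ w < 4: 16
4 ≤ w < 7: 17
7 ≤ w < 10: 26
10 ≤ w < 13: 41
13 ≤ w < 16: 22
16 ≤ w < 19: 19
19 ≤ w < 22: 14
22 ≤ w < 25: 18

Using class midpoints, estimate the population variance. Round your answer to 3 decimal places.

37.707

Midpoints: 2.5, 5.5, 8.5, 11.5, 14.5, 17.5, 20.5, 23.5
n = 173, Σfm = 2187.5, mean = 12.6445
Σfm² = 34183.25
Σf(m − x̄)² = Σfm² − (Σfm)²/n = 34183.25 − 2187.5²/173 = 6523.3873
Population variance = 6523.3873 / 173 = 37.7074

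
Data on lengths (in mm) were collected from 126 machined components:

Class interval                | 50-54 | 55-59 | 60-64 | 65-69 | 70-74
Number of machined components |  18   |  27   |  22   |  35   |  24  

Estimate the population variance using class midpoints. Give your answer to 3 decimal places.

Midpoints: 52, 57, 62, 67, 72
n = 126, Σfm = 7912, mean = 62.7937
Σfm² = 502494
Σf(m − x̄)² = Σfm² − (Σfm)²/n = 502494 − 7912²/126 = 5670.6349
Population variance = 5670.6349 / 126 = 45.0050

45.005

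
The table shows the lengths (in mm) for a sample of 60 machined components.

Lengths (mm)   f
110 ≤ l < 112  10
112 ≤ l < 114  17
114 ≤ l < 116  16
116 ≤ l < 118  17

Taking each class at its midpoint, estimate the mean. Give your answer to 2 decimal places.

Midpoints: 111, 113, 115, 117
Σfm = 10×111 + 17×113 + 16×115 + 17×117 = 6860
n = Σf = 60
Mean = 6860 / 60 = 114.3333

114.33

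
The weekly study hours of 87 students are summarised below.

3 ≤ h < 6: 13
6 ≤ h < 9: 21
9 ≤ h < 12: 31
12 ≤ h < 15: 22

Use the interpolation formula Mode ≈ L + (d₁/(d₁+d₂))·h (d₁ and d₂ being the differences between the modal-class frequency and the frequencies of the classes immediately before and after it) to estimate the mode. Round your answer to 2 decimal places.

Modal class: 9 ≤ h < 12 (highest frequency 31).
d₁ = 31 − 21 = 10, d₂ = 31 − 22 = 9
Mode ≈ 9 + (10/(10+9)) × 3 = 9 + 1.5789 = 10.5789

10.58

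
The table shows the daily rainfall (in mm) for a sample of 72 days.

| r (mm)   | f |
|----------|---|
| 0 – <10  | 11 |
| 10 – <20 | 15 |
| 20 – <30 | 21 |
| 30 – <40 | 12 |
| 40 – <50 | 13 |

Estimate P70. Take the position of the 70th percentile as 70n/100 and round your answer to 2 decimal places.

Cumulative frequencies: 11, 26, 47, 59, 72
n = 72; position = 70n/100 = 50.4.
This falls in the class 30 – <40: L = 30, F = 47, f = 12, h = 10.
70th percentile ≈ 30 + ((50.4 − 47) / 12) × 10 = 32.8333

32.83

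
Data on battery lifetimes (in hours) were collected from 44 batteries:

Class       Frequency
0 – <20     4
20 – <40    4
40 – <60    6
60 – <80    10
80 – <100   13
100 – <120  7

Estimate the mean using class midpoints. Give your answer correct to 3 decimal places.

70.455

Midpoints: 10, 30, 50, 70, 90, 110
Σfm = 4×10 + 4×30 + 6×50 + 10×70 + 13×90 + 7×110 = 3100
n = Σf = 44
Mean = 3100 / 44 = 70.4545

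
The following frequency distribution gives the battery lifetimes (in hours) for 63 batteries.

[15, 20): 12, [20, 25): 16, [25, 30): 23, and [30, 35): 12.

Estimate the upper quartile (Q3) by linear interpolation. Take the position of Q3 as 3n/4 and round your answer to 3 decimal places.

Cumulative frequencies: 12, 28, 51, 63
n = 63; position = 3n/4 = 47.25.
This falls in the class [25, 30): L = 25, F = 28, f = 23, h = 5.
Upper quartile ≈ 25 + ((47.25 − 28) / 23) × 5 = 29.1848

29.185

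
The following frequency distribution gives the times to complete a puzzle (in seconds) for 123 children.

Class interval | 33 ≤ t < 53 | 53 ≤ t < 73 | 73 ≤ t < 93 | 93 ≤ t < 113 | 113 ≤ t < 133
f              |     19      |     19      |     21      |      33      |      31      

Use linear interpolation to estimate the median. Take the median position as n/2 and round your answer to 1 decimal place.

94.5

Cumulative frequencies: 19, 38, 59, 92, 123
n = 123; position = n/2 = 61.5.
This falls in the class 93 ≤ t < 113: L = 93, F = 59, f = 33, h = 20.
Median ≈ 93 + ((61.5 − 59) / 33) × 20 = 94.5152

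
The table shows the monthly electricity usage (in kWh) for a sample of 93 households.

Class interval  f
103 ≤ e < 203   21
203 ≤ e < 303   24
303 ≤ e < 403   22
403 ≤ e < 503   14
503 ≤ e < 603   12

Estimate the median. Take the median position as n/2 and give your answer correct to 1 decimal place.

Cumulative frequencies: 21, 45, 67, 81, 93
n = 93; position = n/2 = 46.5.
This falls in the class 303 ≤ e < 403: L = 303, F = 45, f = 22, h = 100.
Median ≈ 303 + ((46.5 − 45) / 22) × 100 = 309.8182

309.8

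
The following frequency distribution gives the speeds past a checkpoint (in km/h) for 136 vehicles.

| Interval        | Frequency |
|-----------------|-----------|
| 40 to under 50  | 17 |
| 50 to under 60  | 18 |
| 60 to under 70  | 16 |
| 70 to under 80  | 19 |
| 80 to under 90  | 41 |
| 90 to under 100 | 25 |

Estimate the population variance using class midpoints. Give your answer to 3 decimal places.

280.104

Midpoints: 45, 55, 65, 75, 85, 95
n = 136, Σfm = 10080, mean = 74.1176
Σfm² = 785200
Σf(m − x̄)² = Σfm² − (Σfm)²/n = 785200 − 10080²/136 = 38094.1176
Population variance = 38094.1176 / 136 = 280.1038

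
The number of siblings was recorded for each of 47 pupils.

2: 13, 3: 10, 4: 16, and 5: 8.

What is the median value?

Cumulative frequencies: 13, 23, 39, 47
n = 47, so the median is the value in position (n+1)/2 = 24.
Position 24 falls at value 4.

4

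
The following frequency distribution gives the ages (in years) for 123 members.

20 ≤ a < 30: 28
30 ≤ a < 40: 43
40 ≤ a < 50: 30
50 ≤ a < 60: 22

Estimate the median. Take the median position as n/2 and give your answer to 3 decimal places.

37.791

Cumulative frequencies: 28, 71, 101, 123
n = 123; position = n/2 = 61.5.
This falls in the class 30 ≤ a < 40: L = 30, F = 28, f = 43, h = 10.
Median ≈ 30 + ((61.5 − 28) / 43) × 10 = 37.7907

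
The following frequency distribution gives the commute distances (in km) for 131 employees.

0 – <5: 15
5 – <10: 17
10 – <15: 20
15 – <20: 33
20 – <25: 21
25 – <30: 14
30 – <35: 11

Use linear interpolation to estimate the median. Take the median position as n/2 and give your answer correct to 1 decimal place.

17.0

Cumulative frequencies: 15, 32, 52, 85, 106, 120, 131
n = 131; position = n/2 = 65.5.
This falls in the class 15 – <20: L = 15, F = 52, f = 33, h = 5.
Median ≈ 15 + ((65.5 − 52) / 33) × 5 = 17.0455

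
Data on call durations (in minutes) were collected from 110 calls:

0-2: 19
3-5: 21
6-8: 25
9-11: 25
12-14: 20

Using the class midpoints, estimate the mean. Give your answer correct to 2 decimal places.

7.16

Midpoints: 1, 4, 7, 10, 13
Σfm = 19×1 + 21×4 + 25×7 + 25×10 + 20×13 = 788
n = Σf = 110
Mean = 788 / 110 = 7.1636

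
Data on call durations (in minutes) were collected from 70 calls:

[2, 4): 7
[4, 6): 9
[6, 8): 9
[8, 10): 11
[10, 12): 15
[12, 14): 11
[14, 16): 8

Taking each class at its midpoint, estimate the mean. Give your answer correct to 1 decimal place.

9.4

Midpoints: 3, 5, 7, 9, 11, 13, 15
Σfm = 7×3 + 9×5 + 9×7 + 11×9 + 15×11 + 11×13 + 8×15 = 656
n = Σf = 70
Mean = 656 / 70 = 9.3714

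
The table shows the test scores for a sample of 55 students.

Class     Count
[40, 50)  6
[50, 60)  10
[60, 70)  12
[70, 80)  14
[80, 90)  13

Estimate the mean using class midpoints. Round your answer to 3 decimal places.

68.273

Midpoints: 45, 55, 65, 75, 85
Σfm = 6×45 + 10×55 + 12×65 + 14×75 + 13×85 = 3755
n = Σf = 55
Mean = 3755 / 55 = 68.2727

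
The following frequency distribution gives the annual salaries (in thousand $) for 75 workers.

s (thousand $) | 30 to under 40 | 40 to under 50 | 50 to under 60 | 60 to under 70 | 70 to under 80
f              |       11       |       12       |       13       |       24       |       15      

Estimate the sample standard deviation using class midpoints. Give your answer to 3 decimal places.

Midpoints: 35, 45, 55, 65, 75
n = 75, Σfm = 4325, mean = 57.6667
Σfm² = 262875
Σf(m − x̄)² = Σfm² − (Σfm)²/n = 262875 − 4325²/75 = 13466.6667
Sample variance = 13466.6667 / 74 = 181.9820
Standard deviation = √181.9820 = 13.4901

13.490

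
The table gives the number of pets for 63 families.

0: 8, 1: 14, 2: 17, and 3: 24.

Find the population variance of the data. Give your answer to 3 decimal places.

1.102

Values: 0, 1, 2, 3
n = 63, Σfx = 120, mean = 1.9048
Σfx² = 298
Σf(x − x̄)² = Σfx² − (Σfx)²/n = 298 − 120²/63 = 69.4286
Population variance = 69.4286 / 63 = 1.1020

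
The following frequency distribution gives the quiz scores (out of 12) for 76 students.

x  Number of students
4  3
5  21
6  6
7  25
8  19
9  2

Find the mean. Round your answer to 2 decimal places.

Values: 4, 5, 6, 7, 8, 9
Σfx = 3×4 + 21×5 + 6×6 + 25×7 + 19×8 + 2×9 = 498
n = Σf = 76
Mean = 498 / 76 = 6.5526

6.55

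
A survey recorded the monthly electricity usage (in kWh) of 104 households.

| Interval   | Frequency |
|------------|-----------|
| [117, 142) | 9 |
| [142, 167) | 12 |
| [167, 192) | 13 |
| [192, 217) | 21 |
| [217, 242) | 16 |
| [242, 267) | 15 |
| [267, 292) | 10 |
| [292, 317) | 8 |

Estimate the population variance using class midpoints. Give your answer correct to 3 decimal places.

2508.321

Midpoints: 129.5, 154.5, 179.5, 204.5, 229.5, 254.5, 279.5, 304.5
n = 104, Σfm = 22368, mean = 215.0769
Σfm² = 5071706
Σf(m − x̄)² = Σfm² − (Σfm)²/n = 5071706 − 22368²/104 = 260865.3846
Population variance = 260865.3846 / 104 = 2508.3210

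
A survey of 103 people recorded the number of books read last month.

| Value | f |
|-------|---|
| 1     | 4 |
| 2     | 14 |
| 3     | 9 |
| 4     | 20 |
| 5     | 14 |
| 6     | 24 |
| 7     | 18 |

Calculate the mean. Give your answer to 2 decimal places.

Values: 1, 2, 3, 4, 5, 6, 7
Σfx = 4×1 + 14×2 + 9×3 + 20×4 + 14×5 + 24×6 + 18×7 = 479
n = Σf = 103
Mean = 479 / 103 = 4.6505

4.65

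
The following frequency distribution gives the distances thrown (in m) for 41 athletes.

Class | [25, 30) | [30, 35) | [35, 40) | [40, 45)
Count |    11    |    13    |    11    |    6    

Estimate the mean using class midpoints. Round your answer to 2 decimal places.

33.96

Midpoints: 27.5, 32.5, 37.5, 42.5
Σfm = 11×27.5 + 13×32.5 + 11×37.5 + 6×42.5 = 1392.5
n = Σf = 41
Mean = 1392.5 / 41 = 33.9634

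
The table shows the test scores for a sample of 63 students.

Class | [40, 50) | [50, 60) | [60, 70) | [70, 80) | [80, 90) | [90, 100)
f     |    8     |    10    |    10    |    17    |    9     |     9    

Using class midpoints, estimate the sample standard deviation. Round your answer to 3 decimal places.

15.833

Midpoints: 45, 55, 65, 75, 85, 95
n = 63, Σfm = 4455, mean = 70.7143
Σfm² = 330575
Σf(m − x̄)² = Σfm² − (Σfm)²/n = 330575 − 4455²/63 = 15542.8571
Sample variance = 15542.8571 / 62 = 250.6912
Standard deviation = √250.6912 = 15.8332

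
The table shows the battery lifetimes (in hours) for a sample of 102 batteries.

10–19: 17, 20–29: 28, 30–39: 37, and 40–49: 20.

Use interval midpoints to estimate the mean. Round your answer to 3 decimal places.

30.382

Midpoints: 14.5, 24.5, 34.5, 44.5
Σfm = 17×14.5 + 28×24.5 + 37×34.5 + 20×44.5 = 3099
n = Σf = 102
Mean = 3099 / 102 = 30.3824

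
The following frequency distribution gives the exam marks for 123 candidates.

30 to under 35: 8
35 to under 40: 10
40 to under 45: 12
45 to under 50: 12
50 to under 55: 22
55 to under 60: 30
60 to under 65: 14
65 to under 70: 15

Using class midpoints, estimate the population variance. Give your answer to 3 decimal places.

Midpoints: 32.5, 37.5, 42.5, 47.5, 52.5, 57.5, 62.5, 67.5
n = 123, Σfm = 6482.5, mean = 52.7033
Σfm² = 354118.75
Σf(m − x̄)² = Σfm² − (Σfm)²/n = 354118.75 − 6482.5²/123 = 12469.9187
Population variance = 12469.9187 / 123 = 101.3815

101.381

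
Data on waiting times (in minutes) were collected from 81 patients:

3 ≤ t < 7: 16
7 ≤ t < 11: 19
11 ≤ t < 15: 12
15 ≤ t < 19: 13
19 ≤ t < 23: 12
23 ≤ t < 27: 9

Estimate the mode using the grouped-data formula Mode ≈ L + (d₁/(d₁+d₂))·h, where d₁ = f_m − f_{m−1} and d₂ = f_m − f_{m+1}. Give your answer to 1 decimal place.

8.2

Modal class: 7 ≤ t < 11 (highest frequency 19).
d₁ = 19 − 16 = 3, d₂ = 19 − 12 = 7
Mode ≈ 7 + (3/(3+7)) × 4 = 7 + 1.2000 = 8.2000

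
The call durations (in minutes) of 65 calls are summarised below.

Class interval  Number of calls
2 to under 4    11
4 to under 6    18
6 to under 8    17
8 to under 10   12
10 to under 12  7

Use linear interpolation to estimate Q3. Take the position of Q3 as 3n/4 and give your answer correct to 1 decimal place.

8.5

Cumulative frequencies: 11, 29, 46, 58, 65
n = 65; position = 3n/4 = 48.75.
This falls in the class 8 to under 10: L = 8, F = 46, f = 12, h = 2.
Upper quartile ≈ 8 + ((48.75 − 46) / 12) × 2 = 8.4583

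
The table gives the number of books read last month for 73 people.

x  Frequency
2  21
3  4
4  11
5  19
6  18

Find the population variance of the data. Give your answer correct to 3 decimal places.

Values: 2, 3, 4, 5, 6
n = 73, Σfx = 301, mean = 4.1233
Σfx² = 1419
Σf(x − x̄)² = Σfx² − (Σfx)²/n = 1419 − 301²/73 = 177.8904
Population variance = 177.8904 / 73 = 2.4369

2.437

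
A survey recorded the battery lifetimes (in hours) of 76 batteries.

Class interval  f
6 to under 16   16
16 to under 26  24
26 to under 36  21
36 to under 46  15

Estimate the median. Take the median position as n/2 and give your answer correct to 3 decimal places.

25.167

Cumulative frequencies: 16, 40, 61, 76
n = 76; position = n/2 = 38.
This falls in the class 16 to under 26: L = 16, F = 16, f = 24, h = 10.
Median ≈ 16 + ((38 − 16) / 24) × 10 = 25.1667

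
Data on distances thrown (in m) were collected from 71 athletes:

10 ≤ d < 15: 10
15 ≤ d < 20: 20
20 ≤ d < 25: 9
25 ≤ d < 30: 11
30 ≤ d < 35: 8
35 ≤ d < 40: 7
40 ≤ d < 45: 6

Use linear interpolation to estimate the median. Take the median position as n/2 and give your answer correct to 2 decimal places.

Cumulative frequencies: 10, 30, 39, 50, 58, 65, 71
n = 71; position = n/2 = 35.5.
This falls in the class 20 ≤ d < 25: L = 20, F = 30, f = 9, h = 5.
Median ≈ 20 + ((35.5 − 30) / 9) × 5 = 23.0556

23.06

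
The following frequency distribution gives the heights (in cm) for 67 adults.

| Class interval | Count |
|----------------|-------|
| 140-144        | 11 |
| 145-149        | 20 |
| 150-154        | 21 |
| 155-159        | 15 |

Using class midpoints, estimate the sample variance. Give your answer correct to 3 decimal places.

25.803

Midpoints: 142, 147, 152, 157
n = 67, Σfm = 10049, mean = 149.9851
Σfm² = 1508903
Σf(m − x̄)² = Σfm² − (Σfm)²/n = 1508903 − 10049²/67 = 1702.9851
Sample variance = 1702.9851 / 66 = 25.8028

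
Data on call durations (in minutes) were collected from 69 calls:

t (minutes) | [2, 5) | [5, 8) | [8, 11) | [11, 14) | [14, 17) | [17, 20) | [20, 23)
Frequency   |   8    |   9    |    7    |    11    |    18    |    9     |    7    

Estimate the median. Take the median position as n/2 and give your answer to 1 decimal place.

13.9

Cumulative frequencies: 8, 17, 24, 35, 53, 62, 69
n = 69; position = n/2 = 34.5.
This falls in the class [11, 14): L = 11, F = 24, f = 11, h = 3.
Median ≈ 11 + ((34.5 − 24) / 11) × 3 = 13.8636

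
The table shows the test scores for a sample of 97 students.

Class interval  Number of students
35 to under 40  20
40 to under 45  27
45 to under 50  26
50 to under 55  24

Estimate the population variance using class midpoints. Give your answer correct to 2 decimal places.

28.85

Midpoints: 37.5, 42.5, 47.5, 52.5
n = 97, Σfm = 4392.5, mean = 45.2835
Σfm² = 201706.25
Σf(m − x̄)² = Σfm² − (Σfm)²/n = 201706.25 − 4392.5²/97 = 2798.4536
Population variance = 2798.4536 / 97 = 28.8500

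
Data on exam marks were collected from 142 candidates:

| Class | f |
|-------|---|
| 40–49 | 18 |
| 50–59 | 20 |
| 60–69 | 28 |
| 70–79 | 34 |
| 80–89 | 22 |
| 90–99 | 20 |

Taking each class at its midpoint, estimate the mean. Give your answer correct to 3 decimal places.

Midpoints: 44.5, 54.5, 64.5, 74.5, 84.5, 94.5
Σfm = 18×44.5 + 20×54.5 + 28×64.5 + 34×74.5 + 22×84.5 + 20×94.5 = 9979
n = Σf = 142
Mean = 9979 / 142 = 70.2746

70.275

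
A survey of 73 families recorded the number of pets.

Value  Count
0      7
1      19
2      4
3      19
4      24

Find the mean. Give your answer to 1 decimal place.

Values: 0, 1, 2, 3, 4
Σfx = 7×0 + 19×1 + 4×2 + 19×3 + 24×4 = 180
n = Σf = 73
Mean = 180 / 73 = 2.4658

2.5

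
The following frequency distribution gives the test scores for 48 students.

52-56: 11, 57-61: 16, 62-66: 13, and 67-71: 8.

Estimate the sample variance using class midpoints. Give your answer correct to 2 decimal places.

Midpoints: 54, 59, 64, 69
n = 48, Σfm = 2922, mean = 60.8750
Σfm² = 179108
Σf(m − x̄)² = Σfm² − (Σfm)²/n = 179108 − 2922²/48 = 1231.2500
Sample variance = 1231.2500 / 47 = 26.1968

26.20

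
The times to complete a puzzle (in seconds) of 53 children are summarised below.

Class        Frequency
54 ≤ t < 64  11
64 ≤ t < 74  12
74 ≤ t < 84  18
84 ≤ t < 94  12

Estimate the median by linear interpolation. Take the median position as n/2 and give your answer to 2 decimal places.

75.94

Cumulative frequencies: 11, 23, 41, 53
n = 53; position = n/2 = 26.5.
This falls in the class 74 ≤ t < 84: L = 74, F = 23, f = 18, h = 10.
Median ≈ 74 + ((26.5 − 23) / 18) × 10 = 75.9444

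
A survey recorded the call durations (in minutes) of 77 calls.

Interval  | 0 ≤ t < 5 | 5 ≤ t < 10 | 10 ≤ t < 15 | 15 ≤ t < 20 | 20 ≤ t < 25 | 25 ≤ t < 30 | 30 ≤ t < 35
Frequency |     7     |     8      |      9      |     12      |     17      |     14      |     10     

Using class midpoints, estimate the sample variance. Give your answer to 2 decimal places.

84.24

Midpoints: 2.5, 7.5, 12.5, 17.5, 22.5, 27.5, 32.5
n = 77, Σfm = 1492.5, mean = 19.3831
Σfm² = 35331.25
Σf(m − x̄)² = Σfm² − (Σfm)²/n = 35331.25 − 1492.5²/77 = 6401.9481
Sample variance = 6401.9481 / 76 = 84.2362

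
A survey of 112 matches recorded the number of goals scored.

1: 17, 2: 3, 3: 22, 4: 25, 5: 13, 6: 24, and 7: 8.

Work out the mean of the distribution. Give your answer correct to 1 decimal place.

Values: 1, 2, 3, 4, 5, 6, 7
Σfx = 17×1 + 3×2 + 22×3 + 25×4 + 13×5 + 24×6 + 8×7 = 454
n = Σf = 112
Mean = 454 / 112 = 4.0536

4.1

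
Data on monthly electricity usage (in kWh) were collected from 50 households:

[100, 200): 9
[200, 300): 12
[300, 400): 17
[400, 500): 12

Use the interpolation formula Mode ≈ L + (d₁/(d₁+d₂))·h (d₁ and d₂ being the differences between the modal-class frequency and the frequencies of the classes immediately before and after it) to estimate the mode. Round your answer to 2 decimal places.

Modal class: [300, 400) (highest frequency 17).
d₁ = 17 − 12 = 5, d₂ = 17 − 12 = 5
Mode ≈ 300 + (5/(5+5)) × 100 = 300 + 50.0000 = 350.0000

350.00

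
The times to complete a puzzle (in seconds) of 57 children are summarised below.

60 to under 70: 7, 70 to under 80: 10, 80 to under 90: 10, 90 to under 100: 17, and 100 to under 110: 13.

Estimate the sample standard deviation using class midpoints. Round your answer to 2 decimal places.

13.41

Midpoints: 65, 75, 85, 95, 105
n = 57, Σfm = 5035, mean = 88.3333
Σfm² = 454825
Σf(m − x̄)² = Σfm² − (Σfm)²/n = 454825 − 5035²/57 = 10066.6667
Sample variance = 10066.6667 / 56 = 179.7619
Standard deviation = √179.7619 = 13.4075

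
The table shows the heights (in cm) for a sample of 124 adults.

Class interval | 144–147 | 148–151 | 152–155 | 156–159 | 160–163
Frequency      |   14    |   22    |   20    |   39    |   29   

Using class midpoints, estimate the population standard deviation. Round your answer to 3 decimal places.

5.269

Midpoints: 145.5, 149.5, 153.5, 157.5, 161.5
n = 124, Σfm = 19222, mean = 155.0161
Σfm² = 2983163
Σf(m − x̄)² = Σfm² − (Σfm)²/n = 2983163 − 19222²/124 = 3442.9677
Population variance = 3442.9677 / 124 = 27.7659
Standard deviation = √27.7659 = 5.2693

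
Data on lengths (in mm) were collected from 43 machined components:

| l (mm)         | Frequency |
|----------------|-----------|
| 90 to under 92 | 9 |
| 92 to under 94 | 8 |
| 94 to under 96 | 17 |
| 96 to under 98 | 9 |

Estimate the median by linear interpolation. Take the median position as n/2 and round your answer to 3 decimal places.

94.529

Cumulative frequencies: 9, 17, 34, 43
n = 43; position = n/2 = 21.5.
This falls in the class 94 to under 96: L = 94, F = 17, f = 17, h = 2.
Median ≈ 94 + ((21.5 − 17) / 17) × 2 = 94.5294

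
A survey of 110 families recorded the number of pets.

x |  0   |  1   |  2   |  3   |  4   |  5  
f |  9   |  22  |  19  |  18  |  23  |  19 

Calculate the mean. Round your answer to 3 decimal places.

Values: 0, 1, 2, 3, 4, 5
Σfx = 9×0 + 22×1 + 19×2 + 18×3 + 23×4 + 19×5 = 301
n = Σf = 110
Mean = 301 / 110 = 2.7364

2.736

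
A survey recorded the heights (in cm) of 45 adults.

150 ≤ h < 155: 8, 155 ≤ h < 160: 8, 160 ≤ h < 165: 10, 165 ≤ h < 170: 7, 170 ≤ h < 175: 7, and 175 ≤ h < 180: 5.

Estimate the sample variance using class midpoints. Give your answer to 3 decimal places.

Midpoints: 152.5, 157.5, 162.5, 167.5, 172.5, 177.5
n = 45, Σfm = 7372.5, mean = 163.8333
Σfm² = 1210781.25
Σf(m − x̄)² = Σfm² − (Σfm)²/n = 1210781.25 − 7372.5²/45 = 2920.0000
Sample variance = 2920.0000 / 44 = 66.3636

66.364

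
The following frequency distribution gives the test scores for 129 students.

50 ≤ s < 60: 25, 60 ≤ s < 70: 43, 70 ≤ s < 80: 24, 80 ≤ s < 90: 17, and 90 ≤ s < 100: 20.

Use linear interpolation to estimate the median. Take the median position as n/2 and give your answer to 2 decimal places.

69.19

Cumulative frequencies: 25, 68, 92, 109, 129
n = 129; position = n/2 = 64.5.
This falls in the class 60 ≤ s < 70: L = 60, F = 25, f = 43, h = 10.
Median ≈ 60 + ((64.5 − 25) / 43) × 10 = 69.1860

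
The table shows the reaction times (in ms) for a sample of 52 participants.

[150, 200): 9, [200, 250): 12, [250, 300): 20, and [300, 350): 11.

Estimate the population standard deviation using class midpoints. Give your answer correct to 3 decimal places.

50.028

Midpoints: 175, 225, 275, 325
n = 52, Σfm = 13350, mean = 256.7308
Σfm² = 3557500
Σf(m − x̄)² = Σfm² − (Σfm)²/n = 3557500 − 13350²/52 = 130144.2308
Population variance = 130144.2308 / 52 = 2502.7737
Standard deviation = √2502.7737 = 50.0277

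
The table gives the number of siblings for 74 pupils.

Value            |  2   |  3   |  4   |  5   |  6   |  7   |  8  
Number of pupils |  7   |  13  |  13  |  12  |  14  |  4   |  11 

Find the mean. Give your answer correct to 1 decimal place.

Values: 2, 3, 4, 5, 6, 7, 8
Σfx = 7×2 + 13×3 + 13×4 + 12×5 + 14×6 + 4×7 + 11×8 = 365
n = Σf = 74
Mean = 365 / 74 = 4.9324

4.9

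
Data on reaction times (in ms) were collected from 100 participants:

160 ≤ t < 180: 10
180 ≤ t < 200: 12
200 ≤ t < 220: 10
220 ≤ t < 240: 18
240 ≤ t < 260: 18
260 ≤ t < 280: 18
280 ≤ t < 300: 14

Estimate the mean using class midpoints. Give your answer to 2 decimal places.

236.40

Midpoints: 170, 190, 210, 230, 250, 270, 290
Σfm = 10×170 + 12×190 + 10×210 + 18×230 + 18×250 + 18×270 + 14×290 = 23640
n = Σf = 100
Mean = 23640 / 100 = 236.4000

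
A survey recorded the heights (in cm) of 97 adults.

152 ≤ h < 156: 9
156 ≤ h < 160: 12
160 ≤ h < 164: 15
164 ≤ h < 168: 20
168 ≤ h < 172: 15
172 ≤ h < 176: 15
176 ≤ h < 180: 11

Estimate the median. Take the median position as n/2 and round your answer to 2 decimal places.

166.50

Cumulative frequencies: 9, 21, 36, 56, 71, 86, 97
n = 97; position = n/2 = 48.5.
This falls in the class 164 ≤ h < 168: L = 164, F = 36, f = 20, h = 4.
Median ≈ 164 + ((48.5 − 36) / 20) × 4 = 166.5000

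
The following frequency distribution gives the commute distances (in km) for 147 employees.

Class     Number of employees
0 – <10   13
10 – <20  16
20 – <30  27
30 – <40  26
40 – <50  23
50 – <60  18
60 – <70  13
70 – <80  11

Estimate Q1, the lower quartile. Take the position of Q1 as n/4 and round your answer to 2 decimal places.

Cumulative frequencies: 13, 29, 56, 82, 105, 123, 136, 147
n = 147; position = n/4 = 36.75.
This falls in the class 20 – <30: L = 20, F = 29, f = 27, h = 10.
Lower quartile ≈ 20 + ((36.75 − 29) / 27) × 10 = 22.8704

22.87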